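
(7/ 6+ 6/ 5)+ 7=281/ 30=9.37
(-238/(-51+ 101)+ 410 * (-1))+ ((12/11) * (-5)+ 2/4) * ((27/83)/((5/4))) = -9496327/22825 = -416.05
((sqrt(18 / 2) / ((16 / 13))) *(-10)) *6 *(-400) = 58500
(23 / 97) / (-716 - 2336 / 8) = -23 / 97776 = -0.00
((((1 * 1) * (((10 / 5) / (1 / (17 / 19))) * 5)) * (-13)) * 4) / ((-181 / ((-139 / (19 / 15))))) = -18431400 / 65341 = -282.08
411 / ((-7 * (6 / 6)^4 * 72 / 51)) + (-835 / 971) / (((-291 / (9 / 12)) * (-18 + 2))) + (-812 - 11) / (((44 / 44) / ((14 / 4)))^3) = -1490680324437 / 42195776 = -35327.71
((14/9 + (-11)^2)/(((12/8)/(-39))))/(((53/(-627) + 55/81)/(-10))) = 134858295/2516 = 53600.28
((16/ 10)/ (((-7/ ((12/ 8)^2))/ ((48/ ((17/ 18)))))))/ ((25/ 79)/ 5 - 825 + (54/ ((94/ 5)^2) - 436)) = 0.02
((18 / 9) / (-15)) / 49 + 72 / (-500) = -2696 / 18375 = -0.15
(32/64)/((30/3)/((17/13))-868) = -17/29252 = -0.00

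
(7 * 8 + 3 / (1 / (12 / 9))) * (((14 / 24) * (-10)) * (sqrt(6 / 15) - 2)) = 700 - 70 * sqrt(10) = 478.64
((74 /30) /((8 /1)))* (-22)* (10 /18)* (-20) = 75.37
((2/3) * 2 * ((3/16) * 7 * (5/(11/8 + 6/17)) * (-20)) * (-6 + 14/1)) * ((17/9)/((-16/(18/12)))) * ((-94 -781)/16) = -8850625/1128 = -7846.30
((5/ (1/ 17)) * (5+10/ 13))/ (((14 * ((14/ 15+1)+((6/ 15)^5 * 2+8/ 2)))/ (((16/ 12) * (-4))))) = -159375000/ 5079347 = -31.38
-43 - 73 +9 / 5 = -571 / 5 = -114.20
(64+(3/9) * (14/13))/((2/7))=225.26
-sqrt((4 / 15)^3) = -8 *sqrt(15) / 225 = -0.14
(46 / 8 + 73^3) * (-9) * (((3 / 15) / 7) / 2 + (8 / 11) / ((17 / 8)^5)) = -475722792235233 / 4373159560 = -108782.40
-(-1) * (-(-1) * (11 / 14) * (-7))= -11 / 2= -5.50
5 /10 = 1 /2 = 0.50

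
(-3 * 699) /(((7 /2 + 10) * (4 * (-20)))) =233 /120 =1.94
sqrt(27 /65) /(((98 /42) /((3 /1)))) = 27 * sqrt(195) /455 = 0.83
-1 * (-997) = 997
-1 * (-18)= 18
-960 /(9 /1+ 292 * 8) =-192 /469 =-0.41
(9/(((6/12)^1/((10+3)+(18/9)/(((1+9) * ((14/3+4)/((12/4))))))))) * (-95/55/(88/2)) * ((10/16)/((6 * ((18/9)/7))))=-677901/201344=-3.37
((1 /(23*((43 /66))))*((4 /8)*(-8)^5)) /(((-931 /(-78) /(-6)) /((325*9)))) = 1607643.04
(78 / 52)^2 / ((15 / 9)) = 27 / 20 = 1.35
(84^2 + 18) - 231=6843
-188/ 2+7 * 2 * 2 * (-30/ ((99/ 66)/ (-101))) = 56466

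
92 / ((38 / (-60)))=-2760 / 19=-145.26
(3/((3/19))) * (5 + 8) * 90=22230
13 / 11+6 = 79 / 11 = 7.18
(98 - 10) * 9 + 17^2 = 1081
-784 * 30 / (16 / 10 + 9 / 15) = -117600 / 11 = -10690.91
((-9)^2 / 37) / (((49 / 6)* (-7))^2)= 2916 / 4353013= 0.00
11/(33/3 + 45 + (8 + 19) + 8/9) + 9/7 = 7488/5285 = 1.42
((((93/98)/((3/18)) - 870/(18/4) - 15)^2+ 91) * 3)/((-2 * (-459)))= 889291363/6612354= 134.49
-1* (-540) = 540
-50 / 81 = -0.62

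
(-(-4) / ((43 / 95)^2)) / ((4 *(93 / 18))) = 54150 / 57319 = 0.94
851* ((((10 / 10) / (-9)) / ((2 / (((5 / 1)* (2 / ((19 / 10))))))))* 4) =-995.32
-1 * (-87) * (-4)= -348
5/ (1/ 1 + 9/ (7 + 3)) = 50/ 19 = 2.63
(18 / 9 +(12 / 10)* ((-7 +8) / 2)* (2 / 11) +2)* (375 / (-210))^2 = 14125 / 1078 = 13.10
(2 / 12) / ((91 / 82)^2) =3362 / 24843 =0.14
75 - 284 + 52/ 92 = -4794/ 23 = -208.43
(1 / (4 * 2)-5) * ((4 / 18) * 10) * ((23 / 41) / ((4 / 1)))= -1495 / 984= -1.52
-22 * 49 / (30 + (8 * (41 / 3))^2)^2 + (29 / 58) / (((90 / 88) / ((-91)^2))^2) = 386085457808753565709 / 11777891382450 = 32780524.57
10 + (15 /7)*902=13600 /7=1942.86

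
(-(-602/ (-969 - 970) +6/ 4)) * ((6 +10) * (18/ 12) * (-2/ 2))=12036/ 277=43.45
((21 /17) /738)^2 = 49 /17489124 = 0.00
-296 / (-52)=74 / 13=5.69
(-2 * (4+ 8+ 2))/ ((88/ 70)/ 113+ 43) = -110740/ 170109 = -0.65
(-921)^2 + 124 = 848365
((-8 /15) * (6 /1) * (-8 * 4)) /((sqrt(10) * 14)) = 128 * sqrt(10) /175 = 2.31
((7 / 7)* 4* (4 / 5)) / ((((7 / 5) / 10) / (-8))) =-1280 / 7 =-182.86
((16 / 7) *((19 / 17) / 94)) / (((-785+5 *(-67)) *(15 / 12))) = -19 / 978775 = -0.00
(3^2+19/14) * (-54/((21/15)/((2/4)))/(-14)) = 14.27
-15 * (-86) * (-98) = -126420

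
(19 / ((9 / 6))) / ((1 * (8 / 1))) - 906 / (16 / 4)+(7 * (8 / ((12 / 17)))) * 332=104455 / 4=26113.75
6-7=-1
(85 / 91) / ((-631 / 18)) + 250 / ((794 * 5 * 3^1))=-386705 / 68388411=-0.01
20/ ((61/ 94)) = 1880/ 61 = 30.82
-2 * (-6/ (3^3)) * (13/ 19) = 52/ 171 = 0.30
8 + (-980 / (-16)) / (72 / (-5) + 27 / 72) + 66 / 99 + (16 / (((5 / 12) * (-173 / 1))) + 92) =15541016 / 161755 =96.08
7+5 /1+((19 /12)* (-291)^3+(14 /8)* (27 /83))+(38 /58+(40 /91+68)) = -8546098527328 /219037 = -39016689.09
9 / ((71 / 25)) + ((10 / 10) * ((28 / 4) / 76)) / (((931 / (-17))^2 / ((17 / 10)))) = 21174081823 / 6681489080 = 3.17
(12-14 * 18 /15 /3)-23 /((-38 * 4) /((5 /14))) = 68671 /10640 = 6.45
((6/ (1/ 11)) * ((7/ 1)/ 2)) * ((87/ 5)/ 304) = 20097/ 1520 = 13.22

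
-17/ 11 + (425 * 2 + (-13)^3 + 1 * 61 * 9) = -8795/ 11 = -799.55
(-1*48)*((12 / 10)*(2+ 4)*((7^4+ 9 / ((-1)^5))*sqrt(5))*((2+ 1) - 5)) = 8266752*sqrt(5) / 5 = 3697003.89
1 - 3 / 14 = 11 / 14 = 0.79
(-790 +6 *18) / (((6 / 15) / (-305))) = 520025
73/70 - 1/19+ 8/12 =6611/3990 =1.66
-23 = -23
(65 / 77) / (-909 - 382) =-65 / 99407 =-0.00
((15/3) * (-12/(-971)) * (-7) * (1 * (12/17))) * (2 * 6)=-60480/16507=-3.66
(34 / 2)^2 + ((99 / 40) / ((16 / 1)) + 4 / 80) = 185091 / 640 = 289.20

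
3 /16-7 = -6.81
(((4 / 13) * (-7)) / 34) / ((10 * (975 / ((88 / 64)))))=-77 / 8619000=-0.00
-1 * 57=-57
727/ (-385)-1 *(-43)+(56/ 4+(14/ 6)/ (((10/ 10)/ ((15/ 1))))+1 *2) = 35463/ 385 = 92.11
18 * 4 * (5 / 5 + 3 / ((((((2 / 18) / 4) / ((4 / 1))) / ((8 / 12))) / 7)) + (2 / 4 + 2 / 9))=145276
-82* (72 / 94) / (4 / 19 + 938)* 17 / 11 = -158916 / 1536007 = -0.10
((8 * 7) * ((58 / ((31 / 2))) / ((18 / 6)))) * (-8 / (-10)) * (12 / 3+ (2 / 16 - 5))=-48.89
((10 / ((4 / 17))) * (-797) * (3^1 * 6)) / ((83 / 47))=-28656135 / 83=-345254.64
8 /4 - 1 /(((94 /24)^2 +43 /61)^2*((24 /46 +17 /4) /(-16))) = 17554490433950 /8720456446159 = 2.01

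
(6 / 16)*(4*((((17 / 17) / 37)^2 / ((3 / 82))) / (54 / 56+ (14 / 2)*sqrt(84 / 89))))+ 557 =450016*sqrt(1869) / 4328864247+ 803724875645 / 1442954749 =557.00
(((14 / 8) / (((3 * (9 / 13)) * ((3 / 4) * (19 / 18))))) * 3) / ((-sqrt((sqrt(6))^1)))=-91 * 6^(3 / 4) / 171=-2.04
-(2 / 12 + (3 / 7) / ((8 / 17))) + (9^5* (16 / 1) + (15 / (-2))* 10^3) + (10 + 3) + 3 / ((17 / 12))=2676923203 / 2856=937298.04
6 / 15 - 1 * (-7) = 37 / 5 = 7.40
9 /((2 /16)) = 72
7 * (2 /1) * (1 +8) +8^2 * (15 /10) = 222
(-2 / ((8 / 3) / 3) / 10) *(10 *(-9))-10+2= 49 / 4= 12.25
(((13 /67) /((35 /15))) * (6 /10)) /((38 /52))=3042 /44555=0.07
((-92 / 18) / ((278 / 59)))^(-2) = 1565001 / 1841449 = 0.85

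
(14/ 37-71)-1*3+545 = 17441/ 37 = 471.38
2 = 2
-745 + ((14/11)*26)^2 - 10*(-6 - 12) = 64131/121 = 530.01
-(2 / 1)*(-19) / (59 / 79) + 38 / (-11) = 30780 / 649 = 47.43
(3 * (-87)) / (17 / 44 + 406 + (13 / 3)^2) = -103356 / 168365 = -0.61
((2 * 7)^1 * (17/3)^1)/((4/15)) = 595/2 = 297.50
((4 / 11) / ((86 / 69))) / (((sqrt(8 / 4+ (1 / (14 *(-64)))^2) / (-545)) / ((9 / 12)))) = -84.33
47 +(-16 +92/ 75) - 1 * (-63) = 7142/ 75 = 95.23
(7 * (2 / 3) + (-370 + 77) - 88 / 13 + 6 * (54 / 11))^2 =12987565369 / 184041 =70568.87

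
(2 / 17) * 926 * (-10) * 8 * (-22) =3259520 / 17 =191736.47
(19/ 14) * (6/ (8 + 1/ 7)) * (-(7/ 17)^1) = -7/ 17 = -0.41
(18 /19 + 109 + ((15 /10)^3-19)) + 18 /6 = 14793 /152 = 97.32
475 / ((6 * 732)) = 475 / 4392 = 0.11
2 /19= 0.11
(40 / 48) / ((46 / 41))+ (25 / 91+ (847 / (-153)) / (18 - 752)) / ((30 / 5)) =556921663 / 705144258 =0.79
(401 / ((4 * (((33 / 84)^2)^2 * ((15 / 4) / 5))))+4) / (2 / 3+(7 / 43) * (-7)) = -10606068164 / 893101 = -11875.55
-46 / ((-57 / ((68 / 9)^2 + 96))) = 123.54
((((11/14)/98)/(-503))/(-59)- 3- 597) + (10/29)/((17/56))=-12021241017137/20073404092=-598.86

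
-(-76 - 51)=127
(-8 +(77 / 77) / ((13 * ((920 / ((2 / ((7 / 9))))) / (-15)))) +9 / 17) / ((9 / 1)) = -1063703 / 1280916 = -0.83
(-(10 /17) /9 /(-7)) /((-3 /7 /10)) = -100 /459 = -0.22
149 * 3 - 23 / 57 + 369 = 815.60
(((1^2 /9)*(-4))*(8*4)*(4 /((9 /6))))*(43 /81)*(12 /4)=-44032 /729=-60.40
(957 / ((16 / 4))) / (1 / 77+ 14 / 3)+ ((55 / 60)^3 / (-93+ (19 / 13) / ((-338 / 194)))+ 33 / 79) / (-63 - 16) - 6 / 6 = 50.12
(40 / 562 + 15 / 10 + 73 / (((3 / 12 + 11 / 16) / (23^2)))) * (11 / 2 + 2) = 347257309 / 1124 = 308947.78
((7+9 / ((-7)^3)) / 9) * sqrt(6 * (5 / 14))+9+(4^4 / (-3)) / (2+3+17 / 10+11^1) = 2392 * sqrt(105) / 21609+2219 / 531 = 5.31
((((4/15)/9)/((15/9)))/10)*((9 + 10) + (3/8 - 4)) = 41/1500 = 0.03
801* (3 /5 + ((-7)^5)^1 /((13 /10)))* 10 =-1346178222 /13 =-103552170.92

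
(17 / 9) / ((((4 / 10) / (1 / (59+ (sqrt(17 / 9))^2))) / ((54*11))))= 25245 / 548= 46.07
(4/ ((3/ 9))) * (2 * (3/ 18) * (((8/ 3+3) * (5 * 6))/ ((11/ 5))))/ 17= 200/ 11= 18.18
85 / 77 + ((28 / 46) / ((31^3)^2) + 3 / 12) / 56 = 55746768715269 / 50296608609632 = 1.11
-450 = -450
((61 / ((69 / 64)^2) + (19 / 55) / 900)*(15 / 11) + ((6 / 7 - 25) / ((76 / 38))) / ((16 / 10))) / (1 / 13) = 447479955689 / 537675600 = 832.25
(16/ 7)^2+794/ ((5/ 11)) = 429246/ 245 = 1752.02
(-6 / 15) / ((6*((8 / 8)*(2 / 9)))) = -3 / 10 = -0.30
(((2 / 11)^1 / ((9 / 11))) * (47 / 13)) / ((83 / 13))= 94 / 747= 0.13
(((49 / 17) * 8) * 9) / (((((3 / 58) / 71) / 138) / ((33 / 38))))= 11026982736 / 323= 34139265.44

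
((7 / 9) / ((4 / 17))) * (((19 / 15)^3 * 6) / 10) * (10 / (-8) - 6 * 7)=-141206233 / 810000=-174.33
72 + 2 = 74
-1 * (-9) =9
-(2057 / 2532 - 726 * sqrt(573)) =-2057 / 2532+726 * sqrt(573) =17377.75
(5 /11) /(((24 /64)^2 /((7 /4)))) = 560 /99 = 5.66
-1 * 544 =-544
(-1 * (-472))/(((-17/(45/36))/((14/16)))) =-2065/68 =-30.37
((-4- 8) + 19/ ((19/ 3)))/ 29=-9/ 29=-0.31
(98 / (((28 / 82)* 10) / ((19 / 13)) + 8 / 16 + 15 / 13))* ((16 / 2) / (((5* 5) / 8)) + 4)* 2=651044576 / 2020425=322.23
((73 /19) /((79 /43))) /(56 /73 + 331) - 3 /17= -105162658 /617996223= -0.17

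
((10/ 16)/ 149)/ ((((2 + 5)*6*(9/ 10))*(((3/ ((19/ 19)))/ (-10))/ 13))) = -1625/ 337932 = -0.00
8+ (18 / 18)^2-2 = 7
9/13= 0.69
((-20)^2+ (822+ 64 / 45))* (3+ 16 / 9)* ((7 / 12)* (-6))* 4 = -33142508 / 405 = -81833.35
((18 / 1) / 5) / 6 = 0.60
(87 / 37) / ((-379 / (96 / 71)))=-8352 / 995633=-0.01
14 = 14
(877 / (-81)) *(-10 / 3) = 8770 / 243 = 36.09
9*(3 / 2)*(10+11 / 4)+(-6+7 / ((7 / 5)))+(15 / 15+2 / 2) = 173.12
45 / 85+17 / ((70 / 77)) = 3269 / 170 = 19.23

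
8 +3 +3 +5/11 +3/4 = 669/44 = 15.20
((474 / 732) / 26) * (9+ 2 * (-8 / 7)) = 3713 / 22204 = 0.17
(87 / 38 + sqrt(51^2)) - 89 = -1357 / 38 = -35.71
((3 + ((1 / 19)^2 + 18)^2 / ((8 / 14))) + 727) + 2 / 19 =676251199 / 521284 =1297.28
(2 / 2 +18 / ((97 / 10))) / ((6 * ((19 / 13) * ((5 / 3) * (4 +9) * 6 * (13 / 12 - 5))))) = -277 / 433105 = -0.00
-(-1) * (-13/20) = -13/20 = -0.65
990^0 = 1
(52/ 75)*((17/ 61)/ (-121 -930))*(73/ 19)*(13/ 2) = -419458/ 91358175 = -0.00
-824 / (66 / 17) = -7004 / 33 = -212.24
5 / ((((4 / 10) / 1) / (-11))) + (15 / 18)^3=-29575 / 216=-136.92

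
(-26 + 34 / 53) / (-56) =24 / 53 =0.45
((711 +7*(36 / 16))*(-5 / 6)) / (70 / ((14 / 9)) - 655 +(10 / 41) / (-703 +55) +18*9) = 846855 / 626446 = 1.35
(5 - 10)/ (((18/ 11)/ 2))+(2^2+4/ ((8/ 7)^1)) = 1.39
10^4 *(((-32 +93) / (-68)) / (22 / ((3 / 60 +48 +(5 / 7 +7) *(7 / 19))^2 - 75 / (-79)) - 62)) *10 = 22536897403737500 / 15574188000793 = 1447.07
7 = 7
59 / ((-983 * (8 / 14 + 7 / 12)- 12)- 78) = -4956 / 102911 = -0.05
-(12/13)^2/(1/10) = -1440/169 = -8.52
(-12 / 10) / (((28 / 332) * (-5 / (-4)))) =-11.38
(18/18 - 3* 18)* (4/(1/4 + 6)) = -848/25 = -33.92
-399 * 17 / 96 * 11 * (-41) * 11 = 11216821 / 32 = 350525.66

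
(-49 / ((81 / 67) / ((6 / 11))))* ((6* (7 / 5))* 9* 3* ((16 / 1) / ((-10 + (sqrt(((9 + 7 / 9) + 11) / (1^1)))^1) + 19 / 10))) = 264741120* sqrt(187) / 443839 + 6433209216 / 443839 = 22651.21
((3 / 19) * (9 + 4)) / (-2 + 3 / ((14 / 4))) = -273 / 152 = -1.80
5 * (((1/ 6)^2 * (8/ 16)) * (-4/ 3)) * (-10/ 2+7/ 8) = 55/ 144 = 0.38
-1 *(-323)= 323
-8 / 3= -2.67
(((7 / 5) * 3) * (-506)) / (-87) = 3542 / 145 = 24.43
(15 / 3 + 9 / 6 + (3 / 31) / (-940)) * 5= 189407 / 5828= 32.50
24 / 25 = 0.96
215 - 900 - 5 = -690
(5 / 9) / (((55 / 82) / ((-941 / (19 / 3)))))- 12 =-84686 / 627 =-135.07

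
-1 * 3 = -3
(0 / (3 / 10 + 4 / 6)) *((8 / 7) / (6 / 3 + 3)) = 0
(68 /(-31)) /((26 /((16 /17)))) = -32 /403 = -0.08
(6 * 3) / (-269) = -18 / 269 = -0.07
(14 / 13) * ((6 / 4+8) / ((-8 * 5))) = -133 / 520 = -0.26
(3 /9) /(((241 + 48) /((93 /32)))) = 31 /9248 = 0.00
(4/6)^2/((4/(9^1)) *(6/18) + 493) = 12/13315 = 0.00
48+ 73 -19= 102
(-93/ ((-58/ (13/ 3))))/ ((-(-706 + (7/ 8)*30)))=806/ 78851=0.01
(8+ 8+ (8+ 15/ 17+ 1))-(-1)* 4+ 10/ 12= 30.72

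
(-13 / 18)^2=169 / 324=0.52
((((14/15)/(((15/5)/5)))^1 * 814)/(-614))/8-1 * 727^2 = -5841305357/11052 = -528529.26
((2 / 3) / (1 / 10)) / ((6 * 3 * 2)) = 5 / 27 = 0.19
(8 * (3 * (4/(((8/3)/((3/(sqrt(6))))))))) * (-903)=-16254 * sqrt(6)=-39814.01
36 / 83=0.43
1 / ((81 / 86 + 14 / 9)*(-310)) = -387 / 299615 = -0.00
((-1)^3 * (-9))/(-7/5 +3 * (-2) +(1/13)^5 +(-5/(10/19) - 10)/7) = -233914590/264731839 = -0.88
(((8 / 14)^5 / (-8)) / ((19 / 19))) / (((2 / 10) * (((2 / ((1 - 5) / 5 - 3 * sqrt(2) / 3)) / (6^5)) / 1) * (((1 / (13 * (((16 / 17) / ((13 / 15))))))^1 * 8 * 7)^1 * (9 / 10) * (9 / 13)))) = 95846400 / 2000033 + 119808000 * sqrt(2) / 2000033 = 132.64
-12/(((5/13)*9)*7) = -52/105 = -0.50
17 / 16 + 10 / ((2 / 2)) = 177 / 16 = 11.06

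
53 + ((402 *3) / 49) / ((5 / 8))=22633 / 245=92.38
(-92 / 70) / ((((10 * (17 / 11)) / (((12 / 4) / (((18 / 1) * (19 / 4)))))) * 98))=-0.00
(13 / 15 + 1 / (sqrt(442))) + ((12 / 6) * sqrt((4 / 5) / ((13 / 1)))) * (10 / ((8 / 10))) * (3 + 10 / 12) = sqrt(442) / 442 + 13 / 15 + 115 * sqrt(65) / 39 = 24.69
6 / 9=2 / 3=0.67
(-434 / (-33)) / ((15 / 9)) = 434 / 55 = 7.89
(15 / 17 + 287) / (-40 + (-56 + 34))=-2447 / 527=-4.64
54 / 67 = 0.81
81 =81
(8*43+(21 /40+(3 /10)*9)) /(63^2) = 13889 /158760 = 0.09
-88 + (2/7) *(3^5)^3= 28697198/7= 4099599.71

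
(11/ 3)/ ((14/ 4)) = 22/ 21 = 1.05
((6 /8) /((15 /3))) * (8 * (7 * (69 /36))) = 161 /10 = 16.10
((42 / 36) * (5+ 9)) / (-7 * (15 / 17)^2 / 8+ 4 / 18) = -339864 / 9551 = -35.58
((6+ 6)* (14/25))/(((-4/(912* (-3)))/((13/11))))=1493856/275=5432.20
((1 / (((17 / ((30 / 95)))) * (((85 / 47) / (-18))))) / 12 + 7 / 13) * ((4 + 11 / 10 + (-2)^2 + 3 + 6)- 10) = 7560783 / 1784575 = 4.24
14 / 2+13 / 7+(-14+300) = 2064 / 7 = 294.86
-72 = -72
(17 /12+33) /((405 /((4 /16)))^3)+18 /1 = 918330048413 /51018336000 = 18.00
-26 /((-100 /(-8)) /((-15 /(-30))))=-26 /25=-1.04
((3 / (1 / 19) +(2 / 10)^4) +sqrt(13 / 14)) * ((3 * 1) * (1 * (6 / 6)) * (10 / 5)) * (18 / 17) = 54 * sqrt(182) / 119 +3847608 / 10625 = 368.25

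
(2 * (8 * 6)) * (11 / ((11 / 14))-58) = -4224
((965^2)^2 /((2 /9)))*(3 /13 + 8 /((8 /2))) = 226333980163125 /26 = 8705153083197.12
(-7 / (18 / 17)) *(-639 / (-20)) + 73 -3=-141.22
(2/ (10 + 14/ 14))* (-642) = -1284/ 11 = -116.73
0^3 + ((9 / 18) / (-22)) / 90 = -1 / 3960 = -0.00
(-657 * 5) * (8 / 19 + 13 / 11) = -1100475 / 209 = -5265.43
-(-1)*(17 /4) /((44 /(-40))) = -3.86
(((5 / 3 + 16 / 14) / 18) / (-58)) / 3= -59 / 65772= -0.00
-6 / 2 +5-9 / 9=1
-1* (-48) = 48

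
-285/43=-6.63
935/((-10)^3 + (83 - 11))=-935/928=-1.01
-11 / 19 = -0.58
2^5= 32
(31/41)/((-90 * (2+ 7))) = -31/33210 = -0.00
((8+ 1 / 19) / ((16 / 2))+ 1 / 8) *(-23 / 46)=-43 / 76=-0.57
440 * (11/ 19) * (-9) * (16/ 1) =-696960/ 19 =-36682.11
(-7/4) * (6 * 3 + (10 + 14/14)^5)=-1127483/4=-281870.75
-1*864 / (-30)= 144 / 5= 28.80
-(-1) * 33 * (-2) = -66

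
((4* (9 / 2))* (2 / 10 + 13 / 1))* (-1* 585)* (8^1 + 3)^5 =-22385444796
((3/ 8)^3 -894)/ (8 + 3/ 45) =-6865515/ 61952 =-110.82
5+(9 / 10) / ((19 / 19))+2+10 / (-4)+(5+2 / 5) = 54 / 5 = 10.80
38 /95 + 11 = 57 /5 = 11.40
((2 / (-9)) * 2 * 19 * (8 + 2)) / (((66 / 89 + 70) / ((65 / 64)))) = -549575 / 453312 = -1.21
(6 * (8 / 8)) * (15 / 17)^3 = 20250 / 4913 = 4.12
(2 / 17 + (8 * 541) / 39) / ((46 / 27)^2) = 38.27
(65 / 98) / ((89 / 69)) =4485 / 8722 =0.51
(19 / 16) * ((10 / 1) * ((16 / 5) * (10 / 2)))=190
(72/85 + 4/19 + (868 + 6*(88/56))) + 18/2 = 10033031/11305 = 887.49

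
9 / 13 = 0.69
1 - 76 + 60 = -15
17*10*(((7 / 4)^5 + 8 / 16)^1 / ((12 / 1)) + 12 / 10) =908497 / 2048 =443.60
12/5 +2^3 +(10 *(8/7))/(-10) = 324/35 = 9.26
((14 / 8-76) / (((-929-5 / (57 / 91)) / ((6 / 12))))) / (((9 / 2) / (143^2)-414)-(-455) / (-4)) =-346181121 / 4611013967936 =-0.00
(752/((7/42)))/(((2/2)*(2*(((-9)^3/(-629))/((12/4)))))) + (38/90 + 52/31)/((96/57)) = 5840.85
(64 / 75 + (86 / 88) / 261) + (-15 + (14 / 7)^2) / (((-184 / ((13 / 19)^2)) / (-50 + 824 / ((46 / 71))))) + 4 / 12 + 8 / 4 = 37.39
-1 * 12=-12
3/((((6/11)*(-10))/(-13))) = 143/20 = 7.15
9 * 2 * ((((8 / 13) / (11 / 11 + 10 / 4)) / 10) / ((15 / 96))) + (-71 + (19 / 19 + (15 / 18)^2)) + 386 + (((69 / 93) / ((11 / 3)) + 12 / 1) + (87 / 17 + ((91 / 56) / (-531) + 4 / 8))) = 6284642937241 / 18674455800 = 336.54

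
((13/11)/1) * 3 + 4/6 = 139/33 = 4.21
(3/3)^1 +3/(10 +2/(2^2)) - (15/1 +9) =-159/7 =-22.71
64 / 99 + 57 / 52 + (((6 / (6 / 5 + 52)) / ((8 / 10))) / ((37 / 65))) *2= 56694541 / 25333308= 2.24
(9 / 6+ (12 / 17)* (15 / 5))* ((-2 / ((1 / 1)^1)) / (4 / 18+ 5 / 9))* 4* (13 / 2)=-28782 / 119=-241.87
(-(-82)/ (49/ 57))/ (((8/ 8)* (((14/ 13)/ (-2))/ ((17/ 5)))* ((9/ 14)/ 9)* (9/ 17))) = -11706812/ 735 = -15927.64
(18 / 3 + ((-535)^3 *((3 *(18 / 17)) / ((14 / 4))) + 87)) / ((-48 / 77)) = 60639587921 / 272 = 222939661.47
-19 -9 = -28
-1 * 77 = -77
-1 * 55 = -55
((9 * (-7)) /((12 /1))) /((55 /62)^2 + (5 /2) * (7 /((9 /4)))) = -181629 /296305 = -0.61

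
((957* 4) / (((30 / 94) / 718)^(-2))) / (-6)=-71775 / 569396258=-0.00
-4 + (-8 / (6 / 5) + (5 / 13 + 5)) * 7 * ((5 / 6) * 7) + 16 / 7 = -44279 / 819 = -54.06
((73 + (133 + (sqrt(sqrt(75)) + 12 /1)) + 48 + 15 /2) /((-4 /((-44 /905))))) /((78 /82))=451 * 3^(1 /4) * sqrt(5) /35295 + 246697 /70590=3.53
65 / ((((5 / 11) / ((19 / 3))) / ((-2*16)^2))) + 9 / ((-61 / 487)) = 169701539 / 183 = 927330.81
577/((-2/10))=-2885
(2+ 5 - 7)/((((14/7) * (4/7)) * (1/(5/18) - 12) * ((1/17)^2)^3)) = 0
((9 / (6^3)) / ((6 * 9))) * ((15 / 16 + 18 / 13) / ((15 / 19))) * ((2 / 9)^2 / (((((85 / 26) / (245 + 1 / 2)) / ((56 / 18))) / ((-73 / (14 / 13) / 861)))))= -203624083 / 98777167200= -0.00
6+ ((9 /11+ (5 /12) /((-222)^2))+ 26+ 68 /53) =11757785363 /344790864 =34.10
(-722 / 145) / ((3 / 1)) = -722 / 435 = -1.66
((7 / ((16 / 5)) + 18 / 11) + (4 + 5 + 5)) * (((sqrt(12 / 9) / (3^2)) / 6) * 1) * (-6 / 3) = -3137 * sqrt(3) / 7128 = -0.76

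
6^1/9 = 2/3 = 0.67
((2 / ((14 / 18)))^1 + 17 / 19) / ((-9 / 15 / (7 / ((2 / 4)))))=-4610 / 57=-80.88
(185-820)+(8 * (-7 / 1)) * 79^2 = -350131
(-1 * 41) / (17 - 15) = -41 / 2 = -20.50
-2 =-2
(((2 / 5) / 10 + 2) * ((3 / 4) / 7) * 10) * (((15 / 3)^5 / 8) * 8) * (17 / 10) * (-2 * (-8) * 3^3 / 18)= 1950750 / 7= 278678.57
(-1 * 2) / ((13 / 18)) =-36 / 13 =-2.77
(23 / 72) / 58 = 23 / 4176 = 0.01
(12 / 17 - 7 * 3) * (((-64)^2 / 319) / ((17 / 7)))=-9891840 / 92191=-107.30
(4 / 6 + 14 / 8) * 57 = 551 / 4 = 137.75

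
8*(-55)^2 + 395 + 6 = 24601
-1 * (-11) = 11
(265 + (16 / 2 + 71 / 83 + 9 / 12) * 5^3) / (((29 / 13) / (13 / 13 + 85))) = 272012195 / 4814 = 56504.40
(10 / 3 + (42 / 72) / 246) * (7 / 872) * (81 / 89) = 620361 / 25455424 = 0.02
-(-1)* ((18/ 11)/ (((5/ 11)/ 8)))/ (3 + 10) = 2.22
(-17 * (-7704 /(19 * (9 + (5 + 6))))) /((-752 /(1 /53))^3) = -0.00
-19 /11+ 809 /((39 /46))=408613 /429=952.48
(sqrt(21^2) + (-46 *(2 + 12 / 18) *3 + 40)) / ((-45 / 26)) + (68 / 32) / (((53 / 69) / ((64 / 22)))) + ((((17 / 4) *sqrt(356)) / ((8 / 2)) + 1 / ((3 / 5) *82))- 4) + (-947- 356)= -2412765193 / 2151270 + 17 *sqrt(89) / 8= -1101.51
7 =7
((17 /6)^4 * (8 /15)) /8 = 83521 /19440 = 4.30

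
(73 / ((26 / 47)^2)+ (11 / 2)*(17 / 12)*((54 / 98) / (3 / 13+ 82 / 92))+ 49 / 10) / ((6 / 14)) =1249072949 / 2164890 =576.97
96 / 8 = 12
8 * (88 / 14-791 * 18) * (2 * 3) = -4781856 / 7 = -683122.29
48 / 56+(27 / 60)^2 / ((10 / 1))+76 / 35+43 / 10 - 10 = -74233 / 28000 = -2.65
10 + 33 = 43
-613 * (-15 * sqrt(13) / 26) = 9195 * sqrt(13) / 26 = 1275.12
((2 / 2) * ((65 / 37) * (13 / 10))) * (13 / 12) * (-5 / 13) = -845 / 888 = -0.95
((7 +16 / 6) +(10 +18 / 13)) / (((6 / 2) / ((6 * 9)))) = 4926 / 13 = 378.92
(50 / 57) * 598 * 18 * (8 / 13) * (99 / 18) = 607200 / 19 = 31957.89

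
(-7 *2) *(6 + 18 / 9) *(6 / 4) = -168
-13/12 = -1.08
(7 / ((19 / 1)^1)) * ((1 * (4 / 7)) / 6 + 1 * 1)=23 / 57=0.40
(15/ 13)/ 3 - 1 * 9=-112/ 13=-8.62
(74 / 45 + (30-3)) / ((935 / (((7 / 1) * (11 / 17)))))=9023 / 65025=0.14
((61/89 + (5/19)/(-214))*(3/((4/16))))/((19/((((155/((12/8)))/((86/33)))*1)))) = 17.13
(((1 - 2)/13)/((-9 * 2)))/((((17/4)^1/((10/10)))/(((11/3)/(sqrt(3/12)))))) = 44/5967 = 0.01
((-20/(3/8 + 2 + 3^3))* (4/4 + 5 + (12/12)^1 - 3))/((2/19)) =-1216/47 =-25.87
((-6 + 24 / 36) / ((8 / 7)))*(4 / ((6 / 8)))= -224 / 9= -24.89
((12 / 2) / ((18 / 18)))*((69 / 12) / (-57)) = -0.61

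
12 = 12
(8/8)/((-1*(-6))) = 1/6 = 0.17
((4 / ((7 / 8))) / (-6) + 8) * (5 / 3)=760 / 63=12.06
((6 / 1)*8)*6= 288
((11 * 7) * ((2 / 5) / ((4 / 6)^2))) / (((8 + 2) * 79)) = 693 / 7900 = 0.09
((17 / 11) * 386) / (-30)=-3281 / 165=-19.88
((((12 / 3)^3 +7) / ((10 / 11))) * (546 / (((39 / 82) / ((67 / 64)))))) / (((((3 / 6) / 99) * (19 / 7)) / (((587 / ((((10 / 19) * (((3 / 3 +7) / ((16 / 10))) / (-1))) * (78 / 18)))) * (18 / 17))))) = -164946396939093 / 442000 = -373181893.53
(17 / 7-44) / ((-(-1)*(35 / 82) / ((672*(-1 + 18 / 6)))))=-4581504 / 35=-130900.11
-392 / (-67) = 5.85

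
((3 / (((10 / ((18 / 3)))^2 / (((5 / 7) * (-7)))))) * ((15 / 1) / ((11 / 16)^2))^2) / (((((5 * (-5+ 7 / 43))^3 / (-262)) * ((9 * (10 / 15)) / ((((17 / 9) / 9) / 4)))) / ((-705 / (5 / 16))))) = 1597808291136 / 804156925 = 1986.94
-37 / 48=-0.77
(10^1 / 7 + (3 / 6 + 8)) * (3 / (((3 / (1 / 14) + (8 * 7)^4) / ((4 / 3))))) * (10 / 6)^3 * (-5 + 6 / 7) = -17375 / 224329203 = -0.00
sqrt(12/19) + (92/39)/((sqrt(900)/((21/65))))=322/12675 + 2 * sqrt(57)/19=0.82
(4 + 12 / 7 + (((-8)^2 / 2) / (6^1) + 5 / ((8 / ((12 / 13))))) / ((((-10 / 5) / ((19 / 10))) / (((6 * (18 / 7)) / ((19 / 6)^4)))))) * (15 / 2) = 22717272 / 624169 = 36.40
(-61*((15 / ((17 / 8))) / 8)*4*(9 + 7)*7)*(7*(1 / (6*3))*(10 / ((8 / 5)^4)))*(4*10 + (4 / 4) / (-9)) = -16766421875 / 29376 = -570752.38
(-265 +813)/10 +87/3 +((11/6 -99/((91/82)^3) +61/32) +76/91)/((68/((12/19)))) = 3239006973129/38944549280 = 83.17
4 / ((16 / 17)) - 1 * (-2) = 25 / 4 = 6.25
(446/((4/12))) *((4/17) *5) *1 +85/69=1847885/1173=1575.35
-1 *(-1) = 1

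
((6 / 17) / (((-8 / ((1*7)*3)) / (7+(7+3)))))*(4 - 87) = 5229 / 4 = 1307.25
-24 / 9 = -8 / 3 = -2.67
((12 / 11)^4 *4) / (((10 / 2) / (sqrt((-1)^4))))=82944 / 73205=1.13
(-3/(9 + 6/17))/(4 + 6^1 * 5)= -1/106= -0.01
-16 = -16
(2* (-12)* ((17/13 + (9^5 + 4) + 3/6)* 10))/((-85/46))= 1695109200/221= 7670177.38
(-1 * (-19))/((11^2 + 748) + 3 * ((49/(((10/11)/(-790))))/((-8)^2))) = -1216/72127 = -0.02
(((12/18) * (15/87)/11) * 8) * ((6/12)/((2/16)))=320/957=0.33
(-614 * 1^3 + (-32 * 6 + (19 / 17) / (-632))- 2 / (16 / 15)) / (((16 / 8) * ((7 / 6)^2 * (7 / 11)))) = -214825743 / 460649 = -466.35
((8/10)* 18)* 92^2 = 609408/5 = 121881.60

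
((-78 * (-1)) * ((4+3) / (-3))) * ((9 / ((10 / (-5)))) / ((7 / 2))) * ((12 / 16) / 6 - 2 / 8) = -117 / 4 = -29.25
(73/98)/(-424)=-73/41552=-0.00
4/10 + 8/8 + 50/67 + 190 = 64369/335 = 192.15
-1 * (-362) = 362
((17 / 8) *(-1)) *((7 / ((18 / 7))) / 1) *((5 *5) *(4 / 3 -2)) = 20825 / 216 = 96.41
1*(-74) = -74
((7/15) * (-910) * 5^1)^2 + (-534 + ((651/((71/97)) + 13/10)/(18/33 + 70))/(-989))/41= 4508531.42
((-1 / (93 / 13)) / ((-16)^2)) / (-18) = 0.00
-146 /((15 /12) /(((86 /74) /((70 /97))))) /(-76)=304483 /123025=2.47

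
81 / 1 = 81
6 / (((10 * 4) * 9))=1 / 60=0.02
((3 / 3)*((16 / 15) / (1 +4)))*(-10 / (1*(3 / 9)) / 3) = -32 / 15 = -2.13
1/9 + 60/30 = 19/9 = 2.11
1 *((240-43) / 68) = 197 / 68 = 2.90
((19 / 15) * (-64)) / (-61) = 1216 / 915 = 1.33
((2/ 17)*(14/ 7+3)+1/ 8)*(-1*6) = -4.28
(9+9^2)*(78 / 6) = 1170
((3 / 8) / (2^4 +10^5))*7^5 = 7203 / 114304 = 0.06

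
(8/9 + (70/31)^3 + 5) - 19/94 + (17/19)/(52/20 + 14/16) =17.46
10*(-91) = -910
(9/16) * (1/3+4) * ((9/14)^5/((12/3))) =2302911/34420736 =0.07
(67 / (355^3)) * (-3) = -201 / 44738875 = -0.00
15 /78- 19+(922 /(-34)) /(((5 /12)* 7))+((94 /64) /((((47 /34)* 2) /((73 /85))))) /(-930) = -6469743491 /230193600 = -28.11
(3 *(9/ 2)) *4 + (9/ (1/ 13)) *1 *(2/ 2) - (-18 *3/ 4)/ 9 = 345/ 2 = 172.50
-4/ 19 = -0.21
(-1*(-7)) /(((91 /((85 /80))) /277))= 4709 /208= 22.64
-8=-8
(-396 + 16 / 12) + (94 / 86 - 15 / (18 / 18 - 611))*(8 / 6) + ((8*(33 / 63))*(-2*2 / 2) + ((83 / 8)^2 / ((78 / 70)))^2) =1021509346852945 / 114389323776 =8930.11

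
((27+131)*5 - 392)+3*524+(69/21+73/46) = 635909/322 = 1974.87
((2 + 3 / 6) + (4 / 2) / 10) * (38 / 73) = 513 / 365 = 1.41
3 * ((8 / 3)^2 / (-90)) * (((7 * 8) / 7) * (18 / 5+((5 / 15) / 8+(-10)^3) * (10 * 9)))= 38396864 / 225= 170652.73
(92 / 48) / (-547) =-23 / 6564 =-0.00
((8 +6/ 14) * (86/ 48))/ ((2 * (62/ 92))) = 58351/ 5208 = 11.20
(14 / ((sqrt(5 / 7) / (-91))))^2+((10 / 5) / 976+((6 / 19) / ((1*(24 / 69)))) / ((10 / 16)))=105344192143 / 46360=2272307.85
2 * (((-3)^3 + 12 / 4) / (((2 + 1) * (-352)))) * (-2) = -1 / 11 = -0.09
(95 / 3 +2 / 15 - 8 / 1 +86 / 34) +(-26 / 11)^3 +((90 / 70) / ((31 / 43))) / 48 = 5169882511 / 392804720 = 13.16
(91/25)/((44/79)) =7189/1100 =6.54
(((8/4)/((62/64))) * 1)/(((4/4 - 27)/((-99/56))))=396/2821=0.14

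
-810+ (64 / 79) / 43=-2751506 / 3397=-809.98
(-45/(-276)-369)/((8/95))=-3223635/736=-4379.94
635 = 635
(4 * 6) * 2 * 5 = 240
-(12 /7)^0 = -1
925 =925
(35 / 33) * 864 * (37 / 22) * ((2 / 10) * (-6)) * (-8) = 1790208 / 121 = 14795.11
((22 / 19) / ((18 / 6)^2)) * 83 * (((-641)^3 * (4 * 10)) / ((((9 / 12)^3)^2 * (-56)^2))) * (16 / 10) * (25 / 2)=-24623218715955200 / 6108291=-4031114220.98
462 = 462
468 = 468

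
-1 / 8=-0.12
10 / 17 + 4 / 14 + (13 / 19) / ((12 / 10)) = 19591 / 13566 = 1.44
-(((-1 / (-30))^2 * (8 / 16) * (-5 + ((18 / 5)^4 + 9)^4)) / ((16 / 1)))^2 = -1399434068012881277620608504406373207761 / 1206994056701660156250000000000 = -1159437414.16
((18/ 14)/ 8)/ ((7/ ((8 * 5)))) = 45/ 49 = 0.92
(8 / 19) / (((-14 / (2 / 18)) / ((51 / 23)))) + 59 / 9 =180277 / 27531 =6.55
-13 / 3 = -4.33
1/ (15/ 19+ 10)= 19/ 205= 0.09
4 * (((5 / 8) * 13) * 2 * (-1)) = -65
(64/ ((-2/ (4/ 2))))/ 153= -64/ 153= -0.42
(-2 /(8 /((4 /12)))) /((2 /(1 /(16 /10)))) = -0.03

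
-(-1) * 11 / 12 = 11 / 12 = 0.92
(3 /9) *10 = 10 /3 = 3.33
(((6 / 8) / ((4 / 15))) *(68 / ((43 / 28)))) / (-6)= -1785 / 86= -20.76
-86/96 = -43/48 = -0.90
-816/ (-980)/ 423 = 68/ 34545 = 0.00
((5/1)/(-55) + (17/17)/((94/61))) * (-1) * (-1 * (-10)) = -2885/517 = -5.58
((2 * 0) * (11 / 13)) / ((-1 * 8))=0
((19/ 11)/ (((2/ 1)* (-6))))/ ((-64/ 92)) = 437/ 2112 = 0.21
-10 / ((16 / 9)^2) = -405 / 128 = -3.16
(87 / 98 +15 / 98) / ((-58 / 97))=-4947 / 2842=-1.74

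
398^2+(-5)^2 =158429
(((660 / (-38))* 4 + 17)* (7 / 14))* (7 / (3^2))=-6979 / 342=-20.41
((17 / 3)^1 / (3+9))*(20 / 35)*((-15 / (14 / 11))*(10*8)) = -37400 / 147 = -254.42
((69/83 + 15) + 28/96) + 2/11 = 357271/21912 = 16.30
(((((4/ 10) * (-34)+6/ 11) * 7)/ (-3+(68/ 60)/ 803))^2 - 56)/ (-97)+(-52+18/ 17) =-32233878244003/ 537784216169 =-59.94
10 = 10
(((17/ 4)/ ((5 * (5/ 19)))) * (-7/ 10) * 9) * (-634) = 6450633/ 500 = 12901.27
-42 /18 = -7 /3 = -2.33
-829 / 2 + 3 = -411.50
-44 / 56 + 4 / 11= -65 / 154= -0.42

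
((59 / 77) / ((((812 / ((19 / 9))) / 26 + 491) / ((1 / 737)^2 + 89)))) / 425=100641225438 / 317239171634825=0.00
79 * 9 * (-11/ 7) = -7821/ 7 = -1117.29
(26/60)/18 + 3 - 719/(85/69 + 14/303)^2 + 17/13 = -26969268918971/61881026220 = -435.82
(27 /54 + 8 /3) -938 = -934.83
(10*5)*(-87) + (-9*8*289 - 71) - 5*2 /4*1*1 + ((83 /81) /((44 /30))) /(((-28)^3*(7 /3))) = -767680297183 /30425472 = -25231.50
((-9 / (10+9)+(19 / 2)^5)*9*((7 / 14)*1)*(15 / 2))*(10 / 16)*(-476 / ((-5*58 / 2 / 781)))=590269999656645 / 141056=4184650065.62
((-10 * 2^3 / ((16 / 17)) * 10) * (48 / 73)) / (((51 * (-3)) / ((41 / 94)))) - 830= -8526790 / 10293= -828.41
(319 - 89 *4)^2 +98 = 1467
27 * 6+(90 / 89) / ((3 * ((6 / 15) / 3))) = 14643 / 89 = 164.53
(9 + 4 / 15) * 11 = 1529 / 15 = 101.93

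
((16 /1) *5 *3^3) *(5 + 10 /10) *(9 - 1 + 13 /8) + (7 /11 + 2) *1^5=1372169 /11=124742.64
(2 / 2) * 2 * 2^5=64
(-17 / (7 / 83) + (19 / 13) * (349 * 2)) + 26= 76857 / 91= 844.58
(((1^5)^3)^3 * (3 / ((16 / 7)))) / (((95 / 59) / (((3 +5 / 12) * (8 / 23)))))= 0.97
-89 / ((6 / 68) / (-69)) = 69598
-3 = -3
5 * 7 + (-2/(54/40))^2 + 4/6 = 27601/729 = 37.86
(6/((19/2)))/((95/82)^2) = 80688/171475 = 0.47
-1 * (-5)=5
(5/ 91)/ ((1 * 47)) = 5/ 4277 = 0.00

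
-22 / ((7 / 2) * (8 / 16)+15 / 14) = -616 / 79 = -7.80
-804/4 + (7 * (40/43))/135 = -233305/1161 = -200.95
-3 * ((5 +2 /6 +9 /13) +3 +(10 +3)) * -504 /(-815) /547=-432936 /5795465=-0.07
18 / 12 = 3 / 2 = 1.50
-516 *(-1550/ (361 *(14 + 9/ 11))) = 8797800/ 58843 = 149.51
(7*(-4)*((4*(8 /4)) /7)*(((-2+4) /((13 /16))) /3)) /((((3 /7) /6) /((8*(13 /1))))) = -114688 /3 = -38229.33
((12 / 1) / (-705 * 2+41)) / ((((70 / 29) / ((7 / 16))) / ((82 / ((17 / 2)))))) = -3567 / 232730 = -0.02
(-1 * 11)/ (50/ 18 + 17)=-99/ 178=-0.56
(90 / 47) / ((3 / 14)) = 420 / 47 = 8.94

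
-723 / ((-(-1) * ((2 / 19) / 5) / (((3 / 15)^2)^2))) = -54.95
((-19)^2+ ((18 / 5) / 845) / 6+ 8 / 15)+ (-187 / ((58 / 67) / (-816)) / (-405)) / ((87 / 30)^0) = -243814796 / 3308175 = -73.70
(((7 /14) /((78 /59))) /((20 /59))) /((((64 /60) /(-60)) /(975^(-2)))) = -3481 /52728000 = -0.00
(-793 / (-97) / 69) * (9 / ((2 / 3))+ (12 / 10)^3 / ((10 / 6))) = 1.72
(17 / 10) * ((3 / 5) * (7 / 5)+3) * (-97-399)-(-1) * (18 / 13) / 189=-110492678 / 34125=-3237.88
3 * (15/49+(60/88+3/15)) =19209/5390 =3.56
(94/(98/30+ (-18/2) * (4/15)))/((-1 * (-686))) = 705/4459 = 0.16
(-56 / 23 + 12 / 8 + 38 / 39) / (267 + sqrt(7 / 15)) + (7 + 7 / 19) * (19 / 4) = 22381129825 / 639458144 - 71 * sqrt(105) / 1918374432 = 35.00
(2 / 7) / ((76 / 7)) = 0.03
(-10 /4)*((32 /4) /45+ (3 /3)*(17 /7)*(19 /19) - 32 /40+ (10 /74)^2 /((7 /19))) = -400168 /86247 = -4.64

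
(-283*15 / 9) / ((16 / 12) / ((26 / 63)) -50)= 18395 / 1824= 10.08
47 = 47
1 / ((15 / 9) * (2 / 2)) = 3 / 5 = 0.60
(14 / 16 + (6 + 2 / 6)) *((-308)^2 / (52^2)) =1025717 / 4056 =252.89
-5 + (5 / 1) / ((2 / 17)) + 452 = 979 / 2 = 489.50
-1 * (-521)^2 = -271441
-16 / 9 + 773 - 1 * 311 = 4142 / 9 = 460.22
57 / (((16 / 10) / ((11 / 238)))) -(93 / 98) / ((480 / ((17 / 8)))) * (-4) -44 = -22570521 / 533120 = -42.34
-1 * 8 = -8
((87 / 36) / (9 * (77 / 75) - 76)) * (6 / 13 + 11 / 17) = -177625 / 4426188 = -0.04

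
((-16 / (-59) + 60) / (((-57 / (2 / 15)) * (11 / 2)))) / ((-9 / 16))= 0.05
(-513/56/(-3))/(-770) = -171/43120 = -0.00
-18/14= -9/7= -1.29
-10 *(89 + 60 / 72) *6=-5390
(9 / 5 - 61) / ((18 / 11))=-1628 / 45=-36.18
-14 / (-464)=7 / 232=0.03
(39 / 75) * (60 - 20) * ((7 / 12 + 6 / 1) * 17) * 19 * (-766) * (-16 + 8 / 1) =4065572576 / 15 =271038171.73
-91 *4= -364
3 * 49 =147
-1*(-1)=1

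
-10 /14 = -0.71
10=10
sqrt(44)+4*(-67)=-268+2*sqrt(11)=-261.37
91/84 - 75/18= -37/12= -3.08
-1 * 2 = -2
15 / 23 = 0.65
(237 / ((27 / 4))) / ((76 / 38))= 158 / 9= 17.56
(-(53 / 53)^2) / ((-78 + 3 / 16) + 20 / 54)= 432 / 33455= 0.01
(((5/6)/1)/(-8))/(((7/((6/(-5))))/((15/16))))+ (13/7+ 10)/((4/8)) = 21263/896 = 23.73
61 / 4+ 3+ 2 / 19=1395 / 76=18.36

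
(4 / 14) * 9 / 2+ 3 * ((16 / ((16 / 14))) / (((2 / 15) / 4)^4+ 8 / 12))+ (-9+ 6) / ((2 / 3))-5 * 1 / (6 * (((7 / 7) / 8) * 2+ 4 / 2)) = 1732551235 / 29160054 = 59.42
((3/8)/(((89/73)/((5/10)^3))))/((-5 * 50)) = -219/1424000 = -0.00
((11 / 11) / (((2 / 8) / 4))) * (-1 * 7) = -112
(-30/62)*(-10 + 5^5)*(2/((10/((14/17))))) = -130830/527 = -248.25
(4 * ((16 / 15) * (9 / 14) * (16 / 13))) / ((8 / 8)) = 1536 / 455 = 3.38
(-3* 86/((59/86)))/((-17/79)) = 1752852/1003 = 1747.61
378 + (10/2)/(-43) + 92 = 20205/43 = 469.88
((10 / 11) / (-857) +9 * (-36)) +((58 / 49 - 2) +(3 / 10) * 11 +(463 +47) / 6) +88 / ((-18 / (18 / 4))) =-1194151271 / 4619230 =-258.52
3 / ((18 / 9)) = 3 / 2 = 1.50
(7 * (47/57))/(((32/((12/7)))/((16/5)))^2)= 564/3325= 0.17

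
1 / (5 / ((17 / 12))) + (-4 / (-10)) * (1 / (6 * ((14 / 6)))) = 0.31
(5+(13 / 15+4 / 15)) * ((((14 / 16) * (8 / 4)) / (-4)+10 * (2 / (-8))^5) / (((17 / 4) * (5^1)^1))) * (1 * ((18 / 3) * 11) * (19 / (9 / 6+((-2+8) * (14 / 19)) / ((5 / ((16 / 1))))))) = -20915257 / 2021640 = -10.35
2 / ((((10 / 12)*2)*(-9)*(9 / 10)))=-4 / 27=-0.15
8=8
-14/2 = -7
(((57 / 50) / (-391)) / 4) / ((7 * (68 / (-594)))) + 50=50.00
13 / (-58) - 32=-1869 / 58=-32.22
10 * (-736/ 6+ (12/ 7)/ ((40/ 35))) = -3635/ 3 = -1211.67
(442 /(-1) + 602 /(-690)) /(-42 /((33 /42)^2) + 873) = -18487711 /33603345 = -0.55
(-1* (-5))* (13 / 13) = 5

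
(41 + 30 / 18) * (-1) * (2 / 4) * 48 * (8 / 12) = -2048 / 3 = -682.67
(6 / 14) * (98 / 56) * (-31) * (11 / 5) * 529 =-541167 / 20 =-27058.35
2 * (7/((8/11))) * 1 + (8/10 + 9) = 581/20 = 29.05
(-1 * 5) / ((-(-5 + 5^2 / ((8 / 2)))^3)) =64 / 25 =2.56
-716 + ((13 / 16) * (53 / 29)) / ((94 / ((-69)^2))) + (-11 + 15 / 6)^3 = -54734403 / 43616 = -1254.92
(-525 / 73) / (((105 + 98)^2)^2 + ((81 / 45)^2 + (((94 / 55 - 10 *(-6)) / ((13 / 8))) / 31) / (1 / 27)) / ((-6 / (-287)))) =-16623750 / 3925338840964633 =-0.00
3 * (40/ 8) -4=11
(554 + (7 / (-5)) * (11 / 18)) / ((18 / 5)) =49783 / 324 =153.65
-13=-13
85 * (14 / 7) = 170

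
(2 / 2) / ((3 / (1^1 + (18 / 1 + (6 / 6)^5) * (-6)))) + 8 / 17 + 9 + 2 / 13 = -18592 / 663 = -28.04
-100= -100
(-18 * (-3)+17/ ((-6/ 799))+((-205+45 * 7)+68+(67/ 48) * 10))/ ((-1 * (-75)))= -5381/ 200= -26.90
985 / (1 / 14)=13790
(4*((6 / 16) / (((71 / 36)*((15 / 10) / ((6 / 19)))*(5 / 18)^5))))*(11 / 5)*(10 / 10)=4489613568 / 21078125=213.00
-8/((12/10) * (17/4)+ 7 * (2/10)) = -16/13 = -1.23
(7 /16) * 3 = 21 /16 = 1.31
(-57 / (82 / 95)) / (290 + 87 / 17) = -92055 / 411394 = -0.22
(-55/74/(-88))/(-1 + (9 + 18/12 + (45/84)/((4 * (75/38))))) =0.00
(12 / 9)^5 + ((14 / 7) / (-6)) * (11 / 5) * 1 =4229 / 1215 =3.48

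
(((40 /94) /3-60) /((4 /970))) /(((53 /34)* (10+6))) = -8698475 /14946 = -581.99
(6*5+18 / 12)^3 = 250047 / 8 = 31255.88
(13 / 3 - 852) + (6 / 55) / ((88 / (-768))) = -1540243 / 1815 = -848.62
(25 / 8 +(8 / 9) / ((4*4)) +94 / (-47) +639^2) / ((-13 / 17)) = -499786349 / 936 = -533959.77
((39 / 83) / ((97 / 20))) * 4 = 0.39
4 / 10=0.40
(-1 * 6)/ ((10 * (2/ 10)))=-3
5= 5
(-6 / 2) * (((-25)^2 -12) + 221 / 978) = -599735 / 326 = -1839.68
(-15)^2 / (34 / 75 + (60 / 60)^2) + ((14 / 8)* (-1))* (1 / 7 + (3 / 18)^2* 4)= 151439 / 981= 154.37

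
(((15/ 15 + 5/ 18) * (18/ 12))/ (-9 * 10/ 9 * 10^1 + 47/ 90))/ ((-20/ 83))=5727/ 71624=0.08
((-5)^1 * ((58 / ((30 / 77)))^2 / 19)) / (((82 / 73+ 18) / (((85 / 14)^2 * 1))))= -11241.66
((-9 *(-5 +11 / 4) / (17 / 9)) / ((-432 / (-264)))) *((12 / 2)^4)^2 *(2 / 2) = 187067232 / 17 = 11003954.82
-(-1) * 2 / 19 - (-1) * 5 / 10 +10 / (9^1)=587 / 342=1.72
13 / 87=0.15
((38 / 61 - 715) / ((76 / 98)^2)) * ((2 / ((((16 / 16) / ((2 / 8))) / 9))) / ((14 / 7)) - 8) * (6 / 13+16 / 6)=2406452671 / 112632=21365.62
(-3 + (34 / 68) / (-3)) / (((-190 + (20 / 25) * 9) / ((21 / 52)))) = 665 / 95056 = 0.01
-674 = -674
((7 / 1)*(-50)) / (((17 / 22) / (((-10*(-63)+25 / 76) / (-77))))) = 1197625 / 323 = 3707.82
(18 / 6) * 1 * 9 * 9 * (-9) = -2187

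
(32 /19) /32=1 /19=0.05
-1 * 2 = -2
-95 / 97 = -0.98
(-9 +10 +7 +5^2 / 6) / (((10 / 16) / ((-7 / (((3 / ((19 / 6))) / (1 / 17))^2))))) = -184471 / 351135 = -0.53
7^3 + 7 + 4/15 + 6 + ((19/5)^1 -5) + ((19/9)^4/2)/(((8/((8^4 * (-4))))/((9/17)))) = -645241814/61965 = -10413.00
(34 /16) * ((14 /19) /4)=119 /304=0.39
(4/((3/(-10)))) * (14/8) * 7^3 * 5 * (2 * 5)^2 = -12005000/3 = -4001666.67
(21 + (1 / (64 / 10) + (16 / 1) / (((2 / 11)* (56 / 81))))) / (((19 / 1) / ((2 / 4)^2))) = 33251 / 17024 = 1.95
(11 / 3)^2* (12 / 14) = 242 / 21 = 11.52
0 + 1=1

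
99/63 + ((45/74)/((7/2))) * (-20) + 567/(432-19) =-8108/15281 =-0.53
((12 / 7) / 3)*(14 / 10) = 4 / 5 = 0.80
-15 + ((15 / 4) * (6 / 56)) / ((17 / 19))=-27705 / 1904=-14.55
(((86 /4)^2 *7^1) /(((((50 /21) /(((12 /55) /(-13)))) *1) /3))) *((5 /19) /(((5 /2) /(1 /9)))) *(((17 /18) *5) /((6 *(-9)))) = 1540217 /22007700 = 0.07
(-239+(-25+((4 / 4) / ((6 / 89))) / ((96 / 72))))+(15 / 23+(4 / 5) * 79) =-173901 / 920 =-189.02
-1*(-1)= 1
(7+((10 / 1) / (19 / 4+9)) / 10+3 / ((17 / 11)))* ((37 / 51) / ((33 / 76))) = 23699536 / 1573605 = 15.06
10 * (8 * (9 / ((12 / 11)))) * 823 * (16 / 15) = 579392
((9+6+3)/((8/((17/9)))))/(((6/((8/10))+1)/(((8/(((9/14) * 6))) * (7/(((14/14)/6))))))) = 392/9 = 43.56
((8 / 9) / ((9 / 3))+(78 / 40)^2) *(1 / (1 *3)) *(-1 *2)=-44267 / 16200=-2.73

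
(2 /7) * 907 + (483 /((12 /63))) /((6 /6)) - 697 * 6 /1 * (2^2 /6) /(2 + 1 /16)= 1333457 /924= 1443.14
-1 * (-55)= 55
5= 5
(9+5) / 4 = 7 / 2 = 3.50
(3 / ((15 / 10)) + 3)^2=25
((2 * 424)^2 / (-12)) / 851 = -179776 / 2553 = -70.42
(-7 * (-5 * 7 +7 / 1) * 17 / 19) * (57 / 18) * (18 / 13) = 9996 / 13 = 768.92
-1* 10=-10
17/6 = 2.83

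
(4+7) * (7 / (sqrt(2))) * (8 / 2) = 154 * sqrt(2) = 217.79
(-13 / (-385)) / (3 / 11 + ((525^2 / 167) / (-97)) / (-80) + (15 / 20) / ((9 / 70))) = 10108176 / 1891564535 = 0.01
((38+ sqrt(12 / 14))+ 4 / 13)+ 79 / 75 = sqrt(42) / 7+ 38377 / 975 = 40.29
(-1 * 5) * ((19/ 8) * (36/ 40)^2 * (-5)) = 1539/ 32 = 48.09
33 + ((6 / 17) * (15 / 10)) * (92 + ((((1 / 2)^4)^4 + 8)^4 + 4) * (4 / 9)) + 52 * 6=106498241685945241829377 / 78398662313265594368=1358.42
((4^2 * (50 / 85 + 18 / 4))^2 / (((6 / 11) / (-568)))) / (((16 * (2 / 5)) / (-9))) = 2804945880 / 289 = 9705695.09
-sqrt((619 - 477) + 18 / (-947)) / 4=-49 * sqrt(13258) / 1894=-2.98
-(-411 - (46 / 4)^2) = 2173 / 4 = 543.25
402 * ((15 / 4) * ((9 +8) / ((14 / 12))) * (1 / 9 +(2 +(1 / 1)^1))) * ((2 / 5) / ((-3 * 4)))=-2278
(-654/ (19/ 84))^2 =3017964096/ 361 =8360011.35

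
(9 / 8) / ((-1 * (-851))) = 9 / 6808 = 0.00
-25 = -25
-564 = -564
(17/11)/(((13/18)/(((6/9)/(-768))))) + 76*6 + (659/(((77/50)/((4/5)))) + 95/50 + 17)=817.24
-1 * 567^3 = -182284263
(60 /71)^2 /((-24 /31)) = -4650 /5041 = -0.92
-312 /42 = -52 /7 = -7.43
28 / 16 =7 / 4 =1.75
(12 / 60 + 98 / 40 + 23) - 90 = -1287 / 20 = -64.35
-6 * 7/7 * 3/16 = -9/8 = -1.12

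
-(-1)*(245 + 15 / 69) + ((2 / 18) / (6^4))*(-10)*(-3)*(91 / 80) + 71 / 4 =188126861 / 715392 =262.97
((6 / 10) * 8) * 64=1536 / 5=307.20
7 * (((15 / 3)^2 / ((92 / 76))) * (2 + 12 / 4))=16625 / 23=722.83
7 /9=0.78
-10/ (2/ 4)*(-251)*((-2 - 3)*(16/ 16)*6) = -150600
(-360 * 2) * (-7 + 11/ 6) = 3720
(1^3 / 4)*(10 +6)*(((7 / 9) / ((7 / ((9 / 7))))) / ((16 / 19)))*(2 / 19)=1 / 14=0.07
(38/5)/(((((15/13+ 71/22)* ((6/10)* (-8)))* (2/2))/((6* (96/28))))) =-65208/8771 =-7.43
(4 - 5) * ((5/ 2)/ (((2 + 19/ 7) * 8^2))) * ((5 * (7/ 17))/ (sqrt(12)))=-1225 * sqrt(3)/ 430848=-0.00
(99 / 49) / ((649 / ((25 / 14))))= 225 / 40474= 0.01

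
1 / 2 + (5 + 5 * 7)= 40.50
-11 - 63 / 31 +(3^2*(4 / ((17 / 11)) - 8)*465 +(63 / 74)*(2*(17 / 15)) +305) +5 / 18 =-39229363513 / 1754910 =-22354.06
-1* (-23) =23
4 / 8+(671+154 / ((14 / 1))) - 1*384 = 597 / 2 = 298.50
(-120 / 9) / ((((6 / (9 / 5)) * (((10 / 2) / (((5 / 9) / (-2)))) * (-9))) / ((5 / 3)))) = -0.04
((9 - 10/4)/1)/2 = 13/4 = 3.25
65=65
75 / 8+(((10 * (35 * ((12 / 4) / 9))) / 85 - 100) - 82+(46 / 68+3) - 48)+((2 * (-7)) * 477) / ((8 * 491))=-43526483 / 200328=-217.28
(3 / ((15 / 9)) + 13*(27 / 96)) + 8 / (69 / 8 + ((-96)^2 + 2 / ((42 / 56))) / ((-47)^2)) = 660200583 / 108561760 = 6.08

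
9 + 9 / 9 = 10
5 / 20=1 / 4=0.25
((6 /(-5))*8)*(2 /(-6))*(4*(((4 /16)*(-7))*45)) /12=-84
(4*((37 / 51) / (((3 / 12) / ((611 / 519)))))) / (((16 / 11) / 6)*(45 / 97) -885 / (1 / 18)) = -192973352 / 224949311055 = -0.00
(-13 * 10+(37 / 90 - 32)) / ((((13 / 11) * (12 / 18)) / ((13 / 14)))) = -159973 / 840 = -190.44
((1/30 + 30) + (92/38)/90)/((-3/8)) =-205612/2565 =-80.16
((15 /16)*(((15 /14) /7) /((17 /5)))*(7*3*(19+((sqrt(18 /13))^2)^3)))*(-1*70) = -802828125 /597584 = -1343.46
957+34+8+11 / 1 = 1010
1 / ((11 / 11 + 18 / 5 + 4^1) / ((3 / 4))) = 15 / 172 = 0.09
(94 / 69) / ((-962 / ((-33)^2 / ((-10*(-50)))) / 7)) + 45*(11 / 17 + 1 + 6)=32357244741 / 94035500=344.10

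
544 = 544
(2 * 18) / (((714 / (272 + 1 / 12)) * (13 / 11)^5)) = 525831515 / 88367734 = 5.95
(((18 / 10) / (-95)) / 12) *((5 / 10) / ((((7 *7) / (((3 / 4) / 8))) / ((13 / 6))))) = -39 / 11916800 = -0.00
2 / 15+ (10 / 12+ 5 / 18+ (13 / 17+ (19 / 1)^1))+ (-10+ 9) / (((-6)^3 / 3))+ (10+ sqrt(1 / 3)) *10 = 10 *sqrt(3) / 3+ 246887 / 2040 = 126.80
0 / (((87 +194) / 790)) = 0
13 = 13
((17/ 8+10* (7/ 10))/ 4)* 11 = 803/ 32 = 25.09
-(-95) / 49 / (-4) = -95 / 196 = -0.48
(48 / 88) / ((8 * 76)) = 3 / 3344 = 0.00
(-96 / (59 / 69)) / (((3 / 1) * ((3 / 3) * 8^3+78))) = -0.06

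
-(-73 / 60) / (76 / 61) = 4453 / 4560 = 0.98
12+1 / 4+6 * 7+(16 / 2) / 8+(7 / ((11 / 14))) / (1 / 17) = 9095 / 44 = 206.70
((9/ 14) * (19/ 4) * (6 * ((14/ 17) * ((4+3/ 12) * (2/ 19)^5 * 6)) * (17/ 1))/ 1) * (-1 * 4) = -44064/ 130321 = -0.34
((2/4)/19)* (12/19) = 6/361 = 0.02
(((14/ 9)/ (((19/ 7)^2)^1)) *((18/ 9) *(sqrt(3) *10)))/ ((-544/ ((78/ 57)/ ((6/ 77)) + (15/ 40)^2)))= -110749555 *sqrt(3)/ 805959936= -0.24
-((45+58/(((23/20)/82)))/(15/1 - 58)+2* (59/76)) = 3595539/37582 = 95.67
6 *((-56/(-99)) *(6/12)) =1.70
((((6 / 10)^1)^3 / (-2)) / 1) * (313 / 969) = -0.03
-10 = -10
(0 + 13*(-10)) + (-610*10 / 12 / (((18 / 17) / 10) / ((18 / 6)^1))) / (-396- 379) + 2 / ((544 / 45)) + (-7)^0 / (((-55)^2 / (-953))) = -25611080389 / 229561200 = -111.57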